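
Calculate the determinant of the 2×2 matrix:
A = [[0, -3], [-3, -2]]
-9

For A = [[a, b], [c, d]], det(A) = a*d - b*c.
det(A) = (0)*(-2) - (-3)*(-3) = 0 - 9 = -9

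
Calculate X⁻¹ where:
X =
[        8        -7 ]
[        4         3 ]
det(X) = 52
X⁻¹ =
[     3/52      7/52 ]
[    -1/13      2/13 ]

For a 2×2 matrix X = [[a, b], [c, d]] with det(X) ≠ 0, X⁻¹ = (1/det(X)) * [[d, -b], [-c, a]].
det(X) = (8)*(3) - (-7)*(4) = 24 + 28 = 52.
X⁻¹ = (1/52) * [[3, 7], [-4, 8]].
Dividing each entry by 52 and reducing:
X⁻¹ =
[     3/52      7/52 ]
[    -1/13      2/13 ]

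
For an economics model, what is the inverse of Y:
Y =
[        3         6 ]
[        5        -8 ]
det(Y) = -54
Y⁻¹ =
[     4/27       1/9 ]
[     5/54     -1/18 ]

For a 2×2 matrix Y = [[a, b], [c, d]] with det(Y) ≠ 0, Y⁻¹ = (1/det(Y)) * [[d, -b], [-c, a]].
det(Y) = (3)*(-8) - (6)*(5) = -24 - 30 = -54.
Y⁻¹ = (1/-54) * [[-8, -6], [-5, 3]].
Dividing each entry by -54 and reducing:
Y⁻¹ =
[     4/27       1/9 ]
[     5/54     -1/18 ]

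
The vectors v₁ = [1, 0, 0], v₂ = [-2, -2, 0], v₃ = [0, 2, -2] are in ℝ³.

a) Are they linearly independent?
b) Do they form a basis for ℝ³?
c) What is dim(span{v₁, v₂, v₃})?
Yes independent, yes basis, dim = 3

Stack v₁, v₂, v₃ as rows of a 3×3 matrix.
[[1, 0, 0]; [-2, -2, 0]; [0, 2, -2]] is already lower triangular with nonzero diagonal entries (1, -2, -2), so its determinant is the product of the diagonal entries, det = (1)·(-2)·(-2) = 4 ≠ 0, and the rows are linearly independent.
Three linearly independent vectors in ℝ³ form a basis for ℝ³, so dim(span{v₁,v₂,v₃}) = 3.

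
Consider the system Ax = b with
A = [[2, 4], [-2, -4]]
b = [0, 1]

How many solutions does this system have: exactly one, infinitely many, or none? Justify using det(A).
No solution

det(A) = (2)*(-4) - (4)*(-2) = 0, so A is singular.
The column space of A is span(column 1) = span([2, -2]).
b = [0, 1] is not a scalar multiple of column 1, so b ∉ column space and the system is inconsistent — no solution.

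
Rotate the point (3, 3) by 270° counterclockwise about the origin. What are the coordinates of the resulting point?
(3, -3)

Rotation matrix R(θ) = [[cos θ, -sin θ], [sin θ, cos θ]]; for θ = 270°:
R = [[0, 1], [-1, 0]]
Result: R × [3, 3]ᵀ = [0·3 + (1)·3, -1·3 + (0)·3]ᵀ = (3, -3)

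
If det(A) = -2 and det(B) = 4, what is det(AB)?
-8

Use the multiplicative property of determinants: det(AB) = det(A)*det(B).
det(AB) = (-2)*(4) = -8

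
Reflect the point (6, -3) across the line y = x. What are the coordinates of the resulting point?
(-3, 6)

Reflection across line y = x: (6, -3) → (-3, 6)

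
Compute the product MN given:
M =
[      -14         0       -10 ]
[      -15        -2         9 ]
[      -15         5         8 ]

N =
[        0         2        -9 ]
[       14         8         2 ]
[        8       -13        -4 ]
MN =
[      -80       102       166 ]
[       44      -163        95 ]
[      134       -94       113 ]

Matrix multiplication: (MN)[i][j] = sum over k of M[i][k] * N[k][j].
  (MN)[0][0] = (-14)*(0) + (0)*(14) + (-10)*(8) = -80
  (MN)[0][1] = (-14)*(2) + (0)*(8) + (-10)*(-13) = 102
  (MN)[0][2] = (-14)*(-9) + (0)*(2) + (-10)*(-4) = 166
  (MN)[1][0] = (-15)*(0) + (-2)*(14) + (9)*(8) = 44
  (MN)[1][1] = (-15)*(2) + (-2)*(8) + (9)*(-13) = -163
  (MN)[1][2] = (-15)*(-9) + (-2)*(2) + (9)*(-4) = 95
  (MN)[2][0] = (-15)*(0) + (5)*(14) + (8)*(8) = 134
  (MN)[2][1] = (-15)*(2) + (5)*(8) + (8)*(-13) = -94
  (MN)[2][2] = (-15)*(-9) + (5)*(2) + (8)*(-4) = 113
MN =
[      -80       102       166 ]
[       44      -163        95 ]
[      134       -94       113 ]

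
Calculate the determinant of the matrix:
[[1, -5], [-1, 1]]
-4

For a 2×2 matrix [[a, b], [c, d]], det = ad - bc
det = (1)(1) - (-5)(-1) = 1 - 5 = -4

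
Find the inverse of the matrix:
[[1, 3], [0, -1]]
[[1, 3], [0, -1]]

For [[a,b],[c,d]], inverse = (1/det)·[[d,-b],[-c,a]]
det = 1·-1 - 3·0 = -1
Inverse = (1/-1)·[[-1, -3], [0, 1]]
        = [[1, 3], [0, -1]]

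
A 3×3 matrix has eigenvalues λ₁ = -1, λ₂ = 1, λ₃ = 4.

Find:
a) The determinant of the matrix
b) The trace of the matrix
det = -4, trace = 4

Two standard eigenvalue identities:
- det(A) equals the product of the eigenvalues (counted with multiplicity).
- trace(A) equals the sum of the eigenvalues.
det(A) = (-1)*(1)*(4) = -4.
trace(A) = -1 + 1 + 4 = 4.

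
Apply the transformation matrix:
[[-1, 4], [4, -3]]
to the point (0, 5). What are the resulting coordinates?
(20, -15)

Matrix multiplication:
[[-1, 4], [4, -3]] × [0, 5]ᵀ
= [-1×0 + 4×5, 4×0 + -3×5]ᵀ
= [20.0000, -15.0000]ᵀ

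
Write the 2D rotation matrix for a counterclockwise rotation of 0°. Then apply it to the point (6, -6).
R = [[1, 0], [0, 1]]; R·(6, -6) = (6, -6)

Rotation matrix formula: R(θ) = [[cos θ, -sin θ], [sin θ, cos θ]]
For θ = 0°:
cos(0°) = 1
sin(0°) = 0
R = [[1, 0], [0, 1]]
Apply to (6, -6): [1·6 + (0)·-6, 0·6 + 1·-6] = (6, -6)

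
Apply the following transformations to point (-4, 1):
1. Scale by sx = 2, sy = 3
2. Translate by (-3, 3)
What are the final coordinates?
(-11, 6)

Step 1: Scale (-4, 1) by (sx, sy) = (2, 3) → (-8, 3)
Step 2: Translate by (-3, 3) → (-11, 6)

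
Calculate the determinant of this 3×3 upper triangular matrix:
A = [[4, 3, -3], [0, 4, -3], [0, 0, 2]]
32

The determinant of a triangular matrix is the product of its diagonal entries (the off-diagonal entries above the diagonal do not affect it).
det(A) = (4) * (4) * (2) = 32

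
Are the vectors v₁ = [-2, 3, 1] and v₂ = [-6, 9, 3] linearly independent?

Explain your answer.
No, linearly dependent (v₂ = 3·v₁)

Check whether there is a scalar k with v₂ = k·v₁.
Comparing components, k = 3 satisfies 3·[-2, 3, 1] = [-6, 9, 3].
Since v₂ is a scalar multiple of v₁, the two vectors are linearly dependent.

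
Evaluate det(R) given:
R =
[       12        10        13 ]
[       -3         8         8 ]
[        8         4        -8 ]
det(R) = -1740

Expand along row 0 (cofactor expansion): det(R) = a*(e*i - f*h) - b*(d*i - f*g) + c*(d*h - e*g), where the 3×3 is [[a, b, c], [d, e, f], [g, h, i]].
Minor M_00 = (8)*(-8) - (8)*(4) = -64 - 32 = -96.
Minor M_01 = (-3)*(-8) - (8)*(8) = 24 - 64 = -40.
Minor M_02 = (-3)*(4) - (8)*(8) = -12 - 64 = -76.
det(R) = (12)*(-96) - (10)*(-40) + (13)*(-76) = -1152 + 400 - 988 = -1740.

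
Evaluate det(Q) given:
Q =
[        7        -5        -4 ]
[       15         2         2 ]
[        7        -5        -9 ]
det(Q) = -445

Expand along row 0 (cofactor expansion): det(Q) = a*(e*i - f*h) - b*(d*i - f*g) + c*(d*h - e*g), where the 3×3 is [[a, b, c], [d, e, f], [g, h, i]].
Minor M_00 = (2)*(-9) - (2)*(-5) = -18 + 10 = -8.
Minor M_01 = (15)*(-9) - (2)*(7) = -135 - 14 = -149.
Minor M_02 = (15)*(-5) - (2)*(7) = -75 - 14 = -89.
det(Q) = (7)*(-8) - (-5)*(-149) + (-4)*(-89) = -56 - 745 + 356 = -445.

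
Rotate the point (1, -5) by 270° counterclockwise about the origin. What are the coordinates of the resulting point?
(-5, -1)

Rotation matrix R(θ) = [[cos θ, -sin θ], [sin θ, cos θ]]; for θ = 270°:
R = [[0, 1], [-1, 0]]
Result: R × [1, -5]ᵀ = [0·1 + (1)·-5, -1·1 + (0)·-5]ᵀ = (-5, -1)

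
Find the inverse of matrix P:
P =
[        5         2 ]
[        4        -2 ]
det(P) = -18
P⁻¹ =
[      1/9       1/9 ]
[      2/9     -5/18 ]

For a 2×2 matrix P = [[a, b], [c, d]] with det(P) ≠ 0, P⁻¹ = (1/det(P)) * [[d, -b], [-c, a]].
det(P) = (5)*(-2) - (2)*(4) = -10 - 8 = -18.
P⁻¹ = (1/-18) * [[-2, -2], [-4, 5]].
Dividing each entry by -18 and reducing:
P⁻¹ =
[      1/9       1/9 ]
[      2/9     -5/18 ]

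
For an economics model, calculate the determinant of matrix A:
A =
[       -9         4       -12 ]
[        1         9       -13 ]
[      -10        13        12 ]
det(A) = -3257

Expand along row 0 (cofactor expansion): det(A) = a*(e*i - f*h) - b*(d*i - f*g) + c*(d*h - e*g), where the 3×3 is [[a, b, c], [d, e, f], [g, h, i]].
Minor M_00 = (9)*(12) - (-13)*(13) = 108 + 169 = 277.
Minor M_01 = (1)*(12) - (-13)*(-10) = 12 - 130 = -118.
Minor M_02 = (1)*(13) - (9)*(-10) = 13 + 90 = 103.
det(A) = (-9)*(277) - (4)*(-118) + (-12)*(103) = -2493 + 472 - 1236 = -3257.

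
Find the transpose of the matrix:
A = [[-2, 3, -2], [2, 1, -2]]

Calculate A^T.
[[-2, 2], [3, 1], [-2, -2]]

The transpose sends entry (i,j) to (j,i); rows become columns.
Row 0 of A: [-2, 3, -2] -> column 0 of A^T.
Row 1 of A: [2, 1, -2] -> column 1 of A^T.
A^T = [[-2, 2], [3, 1], [-2, -2]]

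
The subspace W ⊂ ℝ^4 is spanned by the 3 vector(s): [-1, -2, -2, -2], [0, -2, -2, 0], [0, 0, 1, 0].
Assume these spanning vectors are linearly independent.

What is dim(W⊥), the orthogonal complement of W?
dim(W⊥) = 1

For any subspace W of ℝ^n, dim(W) + dim(W⊥) = n (the whole-space dimension).
Here the given 3 vectors are linearly independent, so dim(W) = 3.
Thus dim(W⊥) = n - dim(W) = 4 - 3 = 1.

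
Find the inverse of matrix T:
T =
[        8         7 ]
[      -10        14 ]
det(T) = 182
T⁻¹ =
[     1/13     -1/26 ]
[     5/91      4/91 ]

For a 2×2 matrix T = [[a, b], [c, d]] with det(T) ≠ 0, T⁻¹ = (1/det(T)) * [[d, -b], [-c, a]].
det(T) = (8)*(14) - (7)*(-10) = 112 + 70 = 182.
T⁻¹ = (1/182) * [[14, -7], [10, 8]].
Dividing each entry by 182 and reducing:
T⁻¹ =
[     1/13     -1/26 ]
[     5/91      4/91 ]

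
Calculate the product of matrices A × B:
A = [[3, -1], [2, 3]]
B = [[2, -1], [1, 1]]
[[5, -4], [7, 1]]

Matrix multiplication:
C[0][0] = 3×2 + -1×1 = 5
C[0][1] = 3×-1 + -1×1 = -4
C[1][0] = 2×2 + 3×1 = 7
C[1][1] = 2×-1 + 3×1 = 1
Result: [[5, -4], [7, 1]]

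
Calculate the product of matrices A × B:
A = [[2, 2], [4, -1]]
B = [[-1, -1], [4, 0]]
[[6, -2], [-8, -4]]

Matrix multiplication:
C[0][0] = 2×-1 + 2×4 = 6
C[0][1] = 2×-1 + 2×0 = -2
C[1][0] = 4×-1 + -1×4 = -8
C[1][1] = 4×-1 + -1×0 = -4
Result: [[6, -2], [-8, -4]]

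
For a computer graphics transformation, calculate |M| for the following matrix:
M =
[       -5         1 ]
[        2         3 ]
det(M) = -17

For a 2×2 matrix [[a, b], [c, d]], det = a*d - b*c.
det(M) = (-5)*(3) - (1)*(2) = -15 - 2 = -17.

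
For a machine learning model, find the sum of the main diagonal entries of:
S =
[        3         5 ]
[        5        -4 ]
tr(S) = 3 - 4 = -1

The trace of a square matrix is the sum of its diagonal entries.
Diagonal entries of S: S[0][0] = 3, S[1][1] = -4.
tr(S) = 3 - 4 = -1.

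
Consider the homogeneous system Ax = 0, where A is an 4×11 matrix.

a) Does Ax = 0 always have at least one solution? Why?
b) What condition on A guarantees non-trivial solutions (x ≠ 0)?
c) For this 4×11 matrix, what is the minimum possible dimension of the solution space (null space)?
a) Yes, x = 0 is always a solution. b) When A has linearly dependent columns (rank < n). c) Minimum nullity = 7.

a) x = 0 satisfies A·0 = 0, so the zero vector is always a solution.
b) Non-trivial solutions exist iff the columns of A are linearly dependent, equivalently rank(A) < n (the number of columns).
c) By rank-nullity, rank(A) + nullity(A) = n = 11. Since A has only 4 rows, rank(A) ≤ 4, so nullity(A) ≥ 11 - 4 = 7.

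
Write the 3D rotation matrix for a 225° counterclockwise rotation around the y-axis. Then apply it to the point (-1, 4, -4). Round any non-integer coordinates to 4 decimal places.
R = [[-√2/2, 0, -√2/2], [0, 1, 0], [√2/2, 0, -√2/2]]; R·(-1, 4, -4) = (3.5355, 4.0000, 2.1213)

Rotation matrix for 225° around y-axis:
cos(225°) = -√2/2, sin(225°) = -√2/2
R = [[-√2/2, 0, -√2/2], [0, 1, 0], [√2/2, 0, -√2/2]]
Apply to (-1, 4, -4): R·[-1, 4, -4]ᵀ = (3.5355, 4.0000, 2.1213)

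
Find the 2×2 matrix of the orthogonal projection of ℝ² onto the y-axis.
[[0, 0], [0, 1]]

The orthogonal projection onto the line spanned by a nonzero vector u = (a, b) has matrix P = (u uᵀ) / (uᵀ u) = (1/(a² + b²)) · [[a², ab], [ab, b²]].
Here u = (0, 1), so a² + b² = 0 + 1 = 1.
P = (1/1) · [[0, 0], [0, 1]] = [[0, 0], [0, 1]].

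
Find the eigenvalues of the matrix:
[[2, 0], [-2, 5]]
λ = 2 and λ = 5

Characteristic equation: det(A - λI) = 0
λ² - (trace)λ + (det) = 0
λ² - (7)λ + (10) = 0
λ² - 7λ + 10 = 0
Solving: λ = 2, 5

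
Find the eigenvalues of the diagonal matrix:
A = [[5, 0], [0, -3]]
λ₁ = 5, λ₂ = -3

The characteristic polynomial of A is det(A - λI) = (5 - λ)(-3 - λ) = 0.
The roots are λ = 5 and λ = -3, so the eigenvalues are the diagonal entries.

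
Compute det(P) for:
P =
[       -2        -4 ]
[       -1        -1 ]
det(P) = -2

For a 2×2 matrix [[a, b], [c, d]], det = a*d - b*c.
det(P) = (-2)*(-1) - (-4)*(-1) = 2 - 4 = -2.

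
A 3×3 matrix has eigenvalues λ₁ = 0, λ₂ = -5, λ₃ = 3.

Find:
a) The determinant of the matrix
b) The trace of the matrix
det = 0, trace = -2

Two standard eigenvalue identities:
- det(A) equals the product of the eigenvalues (counted with multiplicity).
- trace(A) equals the sum of the eigenvalues.
det(A) = (0)*(-5)*(3) = 0.
trace(A) = 0 - 5 + 3 = -2.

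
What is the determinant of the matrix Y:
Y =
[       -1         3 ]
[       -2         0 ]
det(Y) = 6

For a 2×2 matrix [[a, b], [c, d]], det = a*d - b*c.
det(Y) = (-1)*(0) - (3)*(-2) = 0 + 6 = 6.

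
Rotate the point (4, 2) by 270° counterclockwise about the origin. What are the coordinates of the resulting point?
(2, -4)

Rotation matrix R(θ) = [[cos θ, -sin θ], [sin θ, cos θ]]; for θ = 270°:
R = [[0, 1], [-1, 0]]
Result: R × [4, 2]ᵀ = [0·4 + (1)·2, -1·4 + (0)·2]ᵀ = (2, -4)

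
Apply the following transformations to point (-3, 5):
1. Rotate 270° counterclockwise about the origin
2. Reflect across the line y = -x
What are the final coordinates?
(-3, -5)

Step 1: Rotate 270° → (5, 3)
Step 2: Reflect across the line y = -x → (-3, -5)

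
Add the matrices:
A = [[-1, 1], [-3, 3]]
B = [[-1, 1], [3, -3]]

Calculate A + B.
[[-2, 2], [0, 0]]

Add corresponding elements:
(-1)+(-1)=-2
(1)+(1)=2
(-3)+(3)=0
(3)+(-3)=0
A + B = [[-2, 2], [0, 0]]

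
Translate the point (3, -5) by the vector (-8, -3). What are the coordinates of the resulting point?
(-5, -8)

Translation by (-8, -3):
x' = 3 + -8 = -5
y' = -5 + -3 = -8
Homogeneous matrix: [[1, 0, -8], [0, 1, -3], [0, 0, 1]]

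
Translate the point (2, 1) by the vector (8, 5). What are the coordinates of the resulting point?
(10, 6)

Translation by (8, 5):
x' = 2 + 8 = 10
y' = 1 + 5 = 6
Homogeneous matrix: [[1, 0, 8], [0, 1, 5], [0, 0, 1]]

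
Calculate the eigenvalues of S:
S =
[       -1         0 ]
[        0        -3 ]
λ = -3, -1

Solve det(S - λI) = 0. For a 2×2 matrix the characteristic equation is λ² - (trace)λ + det = 0.
trace(S) = a + d = -1 - 3 = -4.
det(S) = a*d - b*c = (-1)*(-3) - (0)*(0) = 3 - 0 = 3.
Characteristic equation: λ² - (-4)λ + (3) = 0.
Discriminant = (-4)² - 4*(3) = 16 - 12 = 4.
λ = (-4 ± √4) / 2 = (-4 ± 2) / 2 = -3, -1.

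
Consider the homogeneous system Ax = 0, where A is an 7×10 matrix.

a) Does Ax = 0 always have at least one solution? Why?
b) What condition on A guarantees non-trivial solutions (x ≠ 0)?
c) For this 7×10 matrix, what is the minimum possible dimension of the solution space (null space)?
a) Yes, x = 0 is always a solution. b) When A has linearly dependent columns (rank < n). c) Minimum nullity = 3.

a) x = 0 satisfies A·0 = 0, so the zero vector is always a solution.
b) Non-trivial solutions exist iff the columns of A are linearly dependent, equivalently rank(A) < n (the number of columns).
c) By rank-nullity, rank(A) + nullity(A) = n = 10. Since A has only 7 rows, rank(A) ≤ 7, so nullity(A) ≥ 10 - 7 = 3.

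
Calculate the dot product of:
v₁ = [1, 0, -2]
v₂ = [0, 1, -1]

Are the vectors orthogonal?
2, No

The dot product is the sum of products of corresponding components.
v₁·v₂ = (1)*(0) + (0)*(1) + (-2)*(-1) = 0 + 0 + 2 = 2.
Two vectors are orthogonal iff their dot product is 0; here the dot product is 2, so the vectors are not orthogonal.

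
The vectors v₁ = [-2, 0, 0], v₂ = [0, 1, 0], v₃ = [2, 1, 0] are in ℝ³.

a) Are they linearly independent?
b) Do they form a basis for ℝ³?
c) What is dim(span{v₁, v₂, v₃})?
Not independent, not a basis, dim(span) = 2

Check whether v₃ can be written as a linear combination of v₁ and v₂.
v₃ = (-1)·v₁ + (1)·v₂ = [2, 1, 0], so the three vectors are linearly dependent.
Thus they do not form a basis for ℝ³, and dim(span{v₁, v₂, v₃}) = 2 (spanned by v₁ and v₂).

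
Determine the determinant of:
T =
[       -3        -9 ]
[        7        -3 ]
det(T) = 72

For a 2×2 matrix [[a, b], [c, d]], det = a*d - b*c.
det(T) = (-3)*(-3) - (-9)*(7) = 9 + 63 = 72.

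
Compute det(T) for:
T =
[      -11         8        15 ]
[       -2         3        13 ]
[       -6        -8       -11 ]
det(T) = -1071

Expand along row 0 (cofactor expansion): det(T) = a*(e*i - f*h) - b*(d*i - f*g) + c*(d*h - e*g), where the 3×3 is [[a, b, c], [d, e, f], [g, h, i]].
Minor M_00 = (3)*(-11) - (13)*(-8) = -33 + 104 = 71.
Minor M_01 = (-2)*(-11) - (13)*(-6) = 22 + 78 = 100.
Minor M_02 = (-2)*(-8) - (3)*(-6) = 16 + 18 = 34.
det(T) = (-11)*(71) - (8)*(100) + (15)*(34) = -781 - 800 + 510 = -1071.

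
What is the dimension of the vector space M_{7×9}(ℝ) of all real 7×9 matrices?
Dimension = 63

A real 7×9 matrix is determined by its 7·9 = 63 independent entries.
A standard basis is {E_ij : 1 ≤ i ≤ 7, 1 ≤ j ≤ 9}, where E_ij has a 1 in position (i, j) and 0 elsewhere — there are 63 such matrices, and they are linearly independent and span M_{7×9}(ℝ).
Therefore dim(M_{7×9}(ℝ)) = 63.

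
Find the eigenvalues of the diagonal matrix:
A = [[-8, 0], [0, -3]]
λ₁ = -8, λ₂ = -3

The characteristic polynomial of A is det(A - λI) = (-8 - λ)(-3 - λ) = 0.
The roots are λ = -8 and λ = -3, so the eigenvalues are the diagonal entries.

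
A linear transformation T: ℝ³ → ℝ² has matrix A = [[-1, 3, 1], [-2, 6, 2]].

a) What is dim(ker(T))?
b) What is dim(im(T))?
dim(ker) = 2, dim(im) = 1

Observe that row 2 = 2 × row 1 (so the rows are linearly dependent).
Thus rank(A) = 1 (only one linearly independent row).
dim(im(T)) = rank(A) = 1.
By the rank-nullity theorem applied to T: ℝ³ → ℝ², rank(A) + nullity(A) = 3 (the domain dimension), so dim(ker(T)) = 3 - 1 = 2.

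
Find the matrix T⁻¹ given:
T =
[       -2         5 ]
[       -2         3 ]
det(T) = 4
T⁻¹ =
[      3/4      -5/4 ]
[      1/2      -1/2 ]

For a 2×2 matrix T = [[a, b], [c, d]] with det(T) ≠ 0, T⁻¹ = (1/det(T)) * [[d, -b], [-c, a]].
det(T) = (-2)*(3) - (5)*(-2) = -6 + 10 = 4.
T⁻¹ = (1/4) * [[3, -5], [2, -2]].
Dividing each entry by 4 and reducing:
T⁻¹ =
[      3/4      -5/4 ]
[      1/2      -1/2 ]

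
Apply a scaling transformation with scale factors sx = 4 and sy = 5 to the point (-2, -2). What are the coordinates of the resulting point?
(-8, -10)

Scaling matrix:
[[4, 0], [0, 5]]
Result: (-2 × 4, -2 × 5) = (-8, -10)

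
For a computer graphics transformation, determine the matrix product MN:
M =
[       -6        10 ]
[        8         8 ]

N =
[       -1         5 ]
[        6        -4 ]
MN =
[       66       -70 ]
[       40         8 ]

Matrix multiplication: (MN)[i][j] = sum over k of M[i][k] * N[k][j].
  (MN)[0][0] = (-6)*(-1) + (10)*(6) = 66
  (MN)[0][1] = (-6)*(5) + (10)*(-4) = -70
  (MN)[1][0] = (8)*(-1) + (8)*(6) = 40
  (MN)[1][1] = (8)*(5) + (8)*(-4) = 8
MN =
[       66       -70 ]
[       40         8 ]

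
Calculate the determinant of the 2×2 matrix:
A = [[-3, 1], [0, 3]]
-9

For A = [[a, b], [c, d]], det(A) = a*d - b*c.
det(A) = (-3)*(3) - (1)*(0) = -9 - 0 = -9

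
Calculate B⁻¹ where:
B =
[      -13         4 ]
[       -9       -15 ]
det(B) = 231
B⁻¹ =
[    -5/77    -4/231 ]
[     3/77   -13/231 ]

For a 2×2 matrix B = [[a, b], [c, d]] with det(B) ≠ 0, B⁻¹ = (1/det(B)) * [[d, -b], [-c, a]].
det(B) = (-13)*(-15) - (4)*(-9) = 195 + 36 = 231.
B⁻¹ = (1/231) * [[-15, -4], [9, -13]].
Dividing each entry by 231 and reducing:
B⁻¹ =
[    -5/77    -4/231 ]
[     3/77   -13/231 ]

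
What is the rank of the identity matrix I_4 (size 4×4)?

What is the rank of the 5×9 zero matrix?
rank(I_4) = 4, rank(0) = 0

The identity I_4 has 4 columns that are the standard basis vectors e_1, …, e_4. These are linearly independent, so all 4 columns are pivots and rank(I_4) = 4.
The 5×9 zero matrix has every entry zero, so every row is the zero row and there are no pivots; rank(0) = 0.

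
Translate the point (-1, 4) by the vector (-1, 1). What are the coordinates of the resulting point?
(-2, 5)

Translation by (-1, 1):
x' = -1 + -1 = -2
y' = 4 + 1 = 5
Homogeneous matrix: [[1, 0, -1], [0, 1, 1], [0, 0, 1]]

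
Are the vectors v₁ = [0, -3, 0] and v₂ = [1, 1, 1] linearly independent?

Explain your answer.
Yes, linearly independent

Two vectors are linearly dependent iff one is a scalar multiple of the other.
No single scalar k satisfies v₂ = k·v₁ (the ratios of corresponding entries disagree), so v₁ and v₂ are linearly independent.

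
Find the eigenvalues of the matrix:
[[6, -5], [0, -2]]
λ = -2 and λ = 6

Characteristic equation: det(A - λI) = 0
λ² - (trace)λ + (det) = 0
λ² - (4)λ + (-12) = 0
λ² - 4λ - 12 = 0
Solving: λ = -2, 6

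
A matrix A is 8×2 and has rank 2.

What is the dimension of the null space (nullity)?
0

The rank-nullity theorem for an m×n matrix states:
rank(A) + nullity(A) = n (the number of columns).
Here n = 2 and rank(A) = 2, so nullity(A) = 2 - 2 = 0.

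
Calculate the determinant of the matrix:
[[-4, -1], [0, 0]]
0

For a 2×2 matrix [[a, b], [c, d]], det = ad - bc
det = (-4)(0) - (-1)(0) = 0 - 0 = 0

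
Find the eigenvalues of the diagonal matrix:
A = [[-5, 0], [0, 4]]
λ₁ = -5, λ₂ = 4

The characteristic polynomial of A is det(A - λI) = (-5 - λ)(4 - λ) = 0.
The roots are λ = -5 and λ = 4, so the eigenvalues are the diagonal entries.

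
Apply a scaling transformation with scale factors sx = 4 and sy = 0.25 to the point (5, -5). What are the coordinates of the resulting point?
(20, -1.25)

Scaling matrix:
[[4, 0], [0, 0.25]]
Result: (5 × 4, -5 × 0.25) = (20, -1.25)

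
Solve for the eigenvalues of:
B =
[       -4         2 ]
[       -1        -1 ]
λ = -3, -2

Solve det(B - λI) = 0. For a 2×2 matrix the characteristic equation is λ² - (trace)λ + det = 0.
trace(B) = a + d = -4 - 1 = -5.
det(B) = a*d - b*c = (-4)*(-1) - (2)*(-1) = 4 + 2 = 6.
Characteristic equation: λ² - (-5)λ + (6) = 0.
Discriminant = (-5)² - 4*(6) = 25 - 24 = 1.
λ = (-5 ± √1) / 2 = (-5 ± 1) / 2 = -3, -2.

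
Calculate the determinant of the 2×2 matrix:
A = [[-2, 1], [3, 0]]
-3

For A = [[a, b], [c, d]], det(A) = a*d - b*c.
det(A) = (-2)*(0) - (1)*(3) = 0 - 3 = -3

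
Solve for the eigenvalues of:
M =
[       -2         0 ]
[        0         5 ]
λ = -2, 5

Solve det(M - λI) = 0. For a 2×2 matrix the characteristic equation is λ² - (trace)λ + det = 0.
trace(M) = a + d = -2 + 5 = 3.
det(M) = a*d - b*c = (-2)*(5) - (0)*(0) = -10 - 0 = -10.
Characteristic equation: λ² - (3)λ + (-10) = 0.
Discriminant = (3)² - 4*(-10) = 9 + 40 = 49.
λ = (3 ± √49) / 2 = (3 ± 7) / 2 = -2, 5.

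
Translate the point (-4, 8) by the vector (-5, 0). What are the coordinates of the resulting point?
(-9, 8)

Translation by (-5, 0):
x' = -4 + -5 = -9
y' = 8 + 0 = 8
Homogeneous matrix: [[1, 0, -5], [0, 1, 0], [0, 0, 1]]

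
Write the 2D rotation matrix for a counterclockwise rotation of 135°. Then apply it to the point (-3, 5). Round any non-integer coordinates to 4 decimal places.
R = [[-√2/2, -√2/2], [√2/2, -√2/2]]; R·(-3, 5) = (-1.4142, -5.6569)

Rotation matrix formula: R(θ) = [[cos θ, -sin θ], [sin θ, cos θ]]
For θ = 135°:
cos(135°) = -√2/2
sin(135°) = √2/2
R = [[-√2/2, -√2/2], [√2/2, -√2/2]]
Apply to (-3, 5): [-√2/2·-3 + (-√2/2)·5, √2/2·-3 + -√2/2·5] = (-1.4142, -5.6569)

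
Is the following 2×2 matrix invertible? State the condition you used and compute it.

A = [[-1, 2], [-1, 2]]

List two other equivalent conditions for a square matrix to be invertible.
No, not invertible; det(A) = 0 (two rows are equal, so the rows are linearly dependent). Equivalent conditions (failing for this A): rank(A) < 2; Ax = 0 has non-trivial solutions; 0 is an eigenvalue; the columns are linearly dependent.

To check invertibility, compute det(A).
In this matrix, row 0 and the last row are identical, so one row is a scalar multiple of another and the rows are linearly dependent.
A matrix with linearly dependent rows has det = 0 and is not invertible.
Equivalent failed conditions:
- rank(A) < 2.
- Ax = 0 has non-trivial solutions.
- 0 is an eigenvalue.
- The columns are linearly dependent.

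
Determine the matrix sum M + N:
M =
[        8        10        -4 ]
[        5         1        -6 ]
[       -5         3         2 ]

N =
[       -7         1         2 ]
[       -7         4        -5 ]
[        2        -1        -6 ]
M + N =
[        1        11        -2 ]
[       -2         5       -11 ]
[       -3         2        -4 ]

Matrix addition is elementwise: (M+N)[i][j] = M[i][j] + N[i][j].
  (M+N)[0][0] = (8) + (-7) = 1
  (M+N)[0][1] = (10) + (1) = 11
  (M+N)[0][2] = (-4) + (2) = -2
  (M+N)[1][0] = (5) + (-7) = -2
  (M+N)[1][1] = (1) + (4) = 5
  (M+N)[1][2] = (-6) + (-5) = -11
  (M+N)[2][0] = (-5) + (2) = -3
  (M+N)[2][1] = (3) + (-1) = 2
  (M+N)[2][2] = (2) + (-6) = -4
M + N =
[        1        11        -2 ]
[       -2         5       -11 ]
[       -3         2        -4 ]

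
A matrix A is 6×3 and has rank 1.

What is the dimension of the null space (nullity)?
2

The rank-nullity theorem for an m×n matrix states:
rank(A) + nullity(A) = n (the number of columns).
Here n = 3 and rank(A) = 1, so nullity(A) = 3 - 1 = 2.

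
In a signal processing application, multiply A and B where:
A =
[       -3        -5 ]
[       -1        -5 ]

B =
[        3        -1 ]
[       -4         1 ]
AB =
[       11        -2 ]
[       17        -4 ]

Matrix multiplication: (AB)[i][j] = sum over k of A[i][k] * B[k][j].
  (AB)[0][0] = (-3)*(3) + (-5)*(-4) = 11
  (AB)[0][1] = (-3)*(-1) + (-5)*(1) = -2
  (AB)[1][0] = (-1)*(3) + (-5)*(-4) = 17
  (AB)[1][1] = (-1)*(-1) + (-5)*(1) = -4
AB =
[       11        -2 ]
[       17        -4 ]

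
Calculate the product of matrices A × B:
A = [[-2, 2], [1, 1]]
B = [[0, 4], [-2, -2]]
[[-4, -12], [-2, 2]]

Matrix multiplication:
C[0][0] = -2×0 + 2×-2 = -4
C[0][1] = -2×4 + 2×-2 = -12
C[1][0] = 1×0 + 1×-2 = -2
C[1][1] = 1×4 + 1×-2 = 2
Result: [[-4, -12], [-2, 2]]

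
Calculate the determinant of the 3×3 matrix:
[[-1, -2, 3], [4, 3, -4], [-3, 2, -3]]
4

Expansion along first row:
det = -1·det([[3,-4],[2,-3]]) - -2·det([[4,-4],[-3,-3]]) + 3·det([[4,3],[-3,2]])
    = -1·(3·-3 - -4·2) - -2·(4·-3 - -4·-3) + 3·(4·2 - 3·-3)
    = -1·-1 - -2·-24 + 3·17
    = 1 + -48 + 51 = 4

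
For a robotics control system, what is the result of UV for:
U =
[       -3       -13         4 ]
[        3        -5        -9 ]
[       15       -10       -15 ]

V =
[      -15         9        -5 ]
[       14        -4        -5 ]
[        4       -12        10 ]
UV =
[     -121       -23       120 ]
[     -151       155       -80 ]
[     -425       355      -175 ]

Matrix multiplication: (UV)[i][j] = sum over k of U[i][k] * V[k][j].
  (UV)[0][0] = (-3)*(-15) + (-13)*(14) + (4)*(4) = -121
  (UV)[0][1] = (-3)*(9) + (-13)*(-4) + (4)*(-12) = -23
  (UV)[0][2] = (-3)*(-5) + (-13)*(-5) + (4)*(10) = 120
  (UV)[1][0] = (3)*(-15) + (-5)*(14) + (-9)*(4) = -151
  (UV)[1][1] = (3)*(9) + (-5)*(-4) + (-9)*(-12) = 155
  (UV)[1][2] = (3)*(-5) + (-5)*(-5) + (-9)*(10) = -80
  (UV)[2][0] = (15)*(-15) + (-10)*(14) + (-15)*(4) = -425
  (UV)[2][1] = (15)*(9) + (-10)*(-4) + (-15)*(-12) = 355
  (UV)[2][2] = (15)*(-5) + (-10)*(-5) + (-15)*(10) = -175
UV =
[     -121       -23       120 ]
[     -151       155       -80 ]
[     -425       355      -175 ]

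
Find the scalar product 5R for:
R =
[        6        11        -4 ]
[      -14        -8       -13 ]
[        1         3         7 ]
5R =
[       30        55       -20 ]
[      -70       -40       -65 ]
[        5        15        35 ]

Scalar multiplication is elementwise: (5R)[i][j] = 5 * R[i][j].
  (5R)[0][0] = 5 * (6) = 30
  (5R)[0][1] = 5 * (11) = 55
  (5R)[0][2] = 5 * (-4) = -20
  (5R)[1][0] = 5 * (-14) = -70
  (5R)[1][1] = 5 * (-8) = -40
  (5R)[1][2] = 5 * (-13) = -65
  (5R)[2][0] = 5 * (1) = 5
  (5R)[2][1] = 5 * (3) = 15
  (5R)[2][2] = 5 * (7) = 35
5R =
[       30        55       -20 ]
[      -70       -40       -65 ]
[        5        15        35 ]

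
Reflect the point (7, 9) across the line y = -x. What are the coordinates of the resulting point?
(-9, -7)

Reflection across line y = -x: (7, 9) → (-9, -7)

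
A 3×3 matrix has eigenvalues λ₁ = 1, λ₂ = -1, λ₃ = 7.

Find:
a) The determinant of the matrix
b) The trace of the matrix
det = -7, trace = 7

Two standard eigenvalue identities:
- det(A) equals the product of the eigenvalues (counted with multiplicity).
- trace(A) equals the sum of the eigenvalues.
det(A) = (1)*(-1)*(7) = -7.
trace(A) = 1 - 1 + 7 = 7.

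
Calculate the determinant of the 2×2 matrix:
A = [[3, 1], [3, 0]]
-3

For A = [[a, b], [c, d]], det(A) = a*d - b*c.
det(A) = (3)*(0) - (1)*(3) = 0 - 3 = -3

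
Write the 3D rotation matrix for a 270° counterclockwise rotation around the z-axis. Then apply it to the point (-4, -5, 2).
R = [[0, 1, 0], [-1, 0, 0], [0, 0, 1]]; R·(-4, -5, 2) = (-5, 4, 2)

Rotation matrix for 270° around z-axis:
cos(270°) = 0, sin(270°) = -1
R = [[0, 1, 0], [-1, 0, 0], [0, 0, 1]]
Apply to (-4, -5, 2): R·[-4, -5, 2]ᵀ = (-5, 4, 2)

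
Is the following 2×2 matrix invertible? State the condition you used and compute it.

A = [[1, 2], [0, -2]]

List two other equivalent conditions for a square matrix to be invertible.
Yes, invertible; det(A) = -2 ≠ 0. Equivalent conditions: rank(A) = 2; Ax = 0 has only the trivial solution; 0 is not an eigenvalue; the columns of A are linearly independent.

To check invertibility, compute det(A).
The given matrix is triangular, so det(A) equals the product of its diagonal entries = -2 ≠ 0.
Since det(A) ≠ 0, A is invertible.
Equivalent conditions for a square matrix A to be invertible:
- rank(A) = 2 (full rank).
- The homogeneous system Ax = 0 has only the trivial solution x = 0.
- 0 is not an eigenvalue of A.
- The columns (equivalently rows) of A are linearly independent.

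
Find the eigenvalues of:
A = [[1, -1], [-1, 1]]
λ = 0, 2

Solve det(A - λI) = 0. For a 2×2 matrix this is λ² - (trace)λ + det = 0.
trace(A) = 1 + 1 = 2.
det(A) = (1)*(1) - (-1)*(-1) = 1 - 1 = 0.
Characteristic equation: λ² - (2)λ + (0) = 0.
Discriminant: (2)² - 4*(0) = 4 - 0 = 4.
Roots: λ = (2 ± √4) / 2 = 0, 2.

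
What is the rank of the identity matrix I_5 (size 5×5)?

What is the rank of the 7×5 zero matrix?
rank(I_5) = 5, rank(0) = 0

The identity I_5 has 5 columns that are the standard basis vectors e_1, …, e_5. These are linearly independent, so all 5 columns are pivots and rank(I_5) = 5.
The 7×5 zero matrix has every entry zero, so every row is the zero row and there are no pivots; rank(0) = 0.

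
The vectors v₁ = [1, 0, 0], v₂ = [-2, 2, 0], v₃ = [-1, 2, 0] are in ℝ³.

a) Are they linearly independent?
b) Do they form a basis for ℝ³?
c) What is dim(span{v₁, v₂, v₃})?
Not independent, not a basis, dim(span) = 2

Check whether v₃ can be written as a linear combination of v₁ and v₂.
v₃ = (1)·v₁ + (1)·v₂ = [-1, 2, 0], so the three vectors are linearly dependent.
Thus they do not form a basis for ℝ³, and dim(span{v₁, v₂, v₃}) = 2 (spanned by v₁ and v₂).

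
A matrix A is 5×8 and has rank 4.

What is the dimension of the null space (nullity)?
4

The rank-nullity theorem for an m×n matrix states:
rank(A) + nullity(A) = n (the number of columns).
Here n = 8 and rank(A) = 4, so nullity(A) = 8 - 4 = 4.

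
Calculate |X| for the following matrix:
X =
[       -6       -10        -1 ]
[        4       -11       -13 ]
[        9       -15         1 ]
det(X) = 2407

Expand along row 0 (cofactor expansion): det(X) = a*(e*i - f*h) - b*(d*i - f*g) + c*(d*h - e*g), where the 3×3 is [[a, b, c], [d, e, f], [g, h, i]].
Minor M_00 = (-11)*(1) - (-13)*(-15) = -11 - 195 = -206.
Minor M_01 = (4)*(1) - (-13)*(9) = 4 + 117 = 121.
Minor M_02 = (4)*(-15) - (-11)*(9) = -60 + 99 = 39.
det(X) = (-6)*(-206) - (-10)*(121) + (-1)*(39) = 1236 + 1210 - 39 = 2407.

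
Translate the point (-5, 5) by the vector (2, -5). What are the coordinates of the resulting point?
(-3, 0)

Translation by (2, -5):
x' = -5 + 2 = -3
y' = 5 + -5 = 0
Homogeneous matrix: [[1, 0, 2], [0, 1, -5], [0, 0, 1]]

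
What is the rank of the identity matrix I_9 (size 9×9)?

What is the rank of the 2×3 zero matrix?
rank(I_9) = 9, rank(0) = 0

The identity I_9 has 9 columns that are the standard basis vectors e_1, …, e_9. These are linearly independent, so all 9 columns are pivots and rank(I_9) = 9.
The 2×3 zero matrix has every entry zero, so every row is the zero row and there are no pivots; rank(0) = 0.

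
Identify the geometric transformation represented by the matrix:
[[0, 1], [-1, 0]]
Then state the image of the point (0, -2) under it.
rotation by 90° clockwise (i.e., 270° counterclockwise); image of (0, -2) is (-2, 0)

This matches the form [[cos θ, -sin θ], [sin θ, cos θ]] of a rotation matrix; reading off cos θ and sin θ gives the angle.
The matrix [[0, 1], [-1, 0]] represents: rotation by 90° clockwise (i.e., 270° counterclockwise).
Applying it to (0, -2): [0·0 + 1·-2, -1·0 + 0·-2] = (-2, 0).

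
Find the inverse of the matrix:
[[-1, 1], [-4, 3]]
[[3, -1], [4, -1]]

For [[a,b],[c,d]], inverse = (1/det)·[[d,-b],[-c,a]]
det = -1·3 - 1·-4 = 1
Inverse = (1/1)·[[3, -1], [4, -1]]
        = [[3, -1], [4, -1]]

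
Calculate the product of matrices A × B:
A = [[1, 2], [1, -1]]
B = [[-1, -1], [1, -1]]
[[1, -3], [-2, 0]]

Matrix multiplication:
C[0][0] = 1×-1 + 2×1 = 1
C[0][1] = 1×-1 + 2×-1 = -3
C[1][0] = 1×-1 + -1×1 = -2
C[1][1] = 1×-1 + -1×-1 = 0
Result: [[1, -3], [-2, 0]]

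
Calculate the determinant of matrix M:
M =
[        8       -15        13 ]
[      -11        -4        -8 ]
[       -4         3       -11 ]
det(M) = 1242

Expand along row 0 (cofactor expansion): det(M) = a*(e*i - f*h) - b*(d*i - f*g) + c*(d*h - e*g), where the 3×3 is [[a, b, c], [d, e, f], [g, h, i]].
Minor M_00 = (-4)*(-11) - (-8)*(3) = 44 + 24 = 68.
Minor M_01 = (-11)*(-11) - (-8)*(-4) = 121 - 32 = 89.
Minor M_02 = (-11)*(3) - (-4)*(-4) = -33 - 16 = -49.
det(M) = (8)*(68) - (-15)*(89) + (13)*(-49) = 544 + 1335 - 637 = 1242.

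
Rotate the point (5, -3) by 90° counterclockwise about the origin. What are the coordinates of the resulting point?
(3, 5)

Rotation matrix R(θ) = [[cos θ, -sin θ], [sin θ, cos θ]]; for θ = 90°:
R = [[0, -1], [1, 0]]
Result: R × [5, -3]ᵀ = [0·5 + (-1)·-3, 1·5 + (0)·-3]ᵀ = (3, 5)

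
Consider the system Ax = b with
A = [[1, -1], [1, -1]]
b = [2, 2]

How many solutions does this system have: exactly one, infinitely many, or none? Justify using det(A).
Infinitely many solutions

det(A) = (1)*(-1) - (-1)*(1) = 0, so A is singular (column 2 is -1 times column 1).
b = [2, 2] = 2 * column 1 of A, so b lies in the column space of A.
A singular matrix whose right-hand side is in its column space gives a 1-parameter family of solutions — infinitely many.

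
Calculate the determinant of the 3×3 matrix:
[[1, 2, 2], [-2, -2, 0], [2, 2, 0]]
0

Expansion along first row:
det = 1·det([[-2,0],[2,0]]) - 2·det([[-2,0],[2,0]]) + 2·det([[-2,-2],[2,2]])
    = 1·(-2·0 - 0·2) - 2·(-2·0 - 0·2) + 2·(-2·2 - -2·2)
    = 1·0 - 2·0 + 2·0
    = 0 + 0 + 0 = 0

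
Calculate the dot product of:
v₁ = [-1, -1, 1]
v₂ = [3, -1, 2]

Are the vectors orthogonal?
0, Yes

The dot product is the sum of products of corresponding components.
v₁·v₂ = (-1)*(3) + (-1)*(-1) + (1)*(2) = -3 + 1 + 2 = 0.
Two vectors are orthogonal iff their dot product is 0; here the dot product is 0, so the vectors are orthogonal.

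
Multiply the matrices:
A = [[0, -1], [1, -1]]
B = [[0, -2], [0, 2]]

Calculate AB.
[[0, -2], [0, -4]]

Each entry (i,j) of AB = sum over k of A[i][k]*B[k][j].
(AB)[0][0] = (0)*(0) + (-1)*(0) = 0
(AB)[0][1] = (0)*(-2) + (-1)*(2) = -2
(AB)[1][0] = (1)*(0) + (-1)*(0) = 0
(AB)[1][1] = (1)*(-2) + (-1)*(2) = -4
AB = [[0, -2], [0, -4]]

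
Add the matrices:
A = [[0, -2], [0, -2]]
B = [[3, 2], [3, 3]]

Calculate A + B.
[[3, 0], [3, 1]]

Add corresponding elements:
(0)+(3)=3
(-2)+(2)=0
(0)+(3)=3
(-2)+(3)=1
A + B = [[3, 0], [3, 1]]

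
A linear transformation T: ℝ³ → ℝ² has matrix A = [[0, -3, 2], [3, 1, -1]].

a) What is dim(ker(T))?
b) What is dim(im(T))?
dim(ker) = 1, dim(im) = 2

The two rows are not scalar multiples of one another (no single k satisfies row 2 = k × row 1), so they are linearly independent.
Thus rank(A) = 2.
dim(im(T)) = rank(A) = 2.
By the rank-nullity theorem applied to T: ℝ³ → ℝ², rank(A) + nullity(A) = 3 (the domain dimension), so dim(ker(T)) = 3 - 2 = 1.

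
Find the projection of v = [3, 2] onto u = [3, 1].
[33/10, 11/10]

The projection of v onto u is proj_u(v) = ((v·u) / (u·u)) · u.
v·u = (3)*(3) + (2)*(1) = 11.
u·u = (3)*(3) + (1)*(1) = 10.
coefficient = 11 / 10 = 11/10.
proj_u(v) = 11/10 · [3, 1] = [33/10, 11/10].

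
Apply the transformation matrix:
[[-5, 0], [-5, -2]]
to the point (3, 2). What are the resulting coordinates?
(-15, -19)

Matrix multiplication:
[[-5, 0], [-5, -2]] × [3, 2]ᵀ
= [-5×3 + 0×2, -5×3 + -2×2]ᵀ
= [-15.0000, -19.0000]ᵀ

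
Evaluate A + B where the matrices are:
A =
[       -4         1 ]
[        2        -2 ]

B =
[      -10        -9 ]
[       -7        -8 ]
A + B =
[      -14        -8 ]
[       -5       -10 ]

Matrix addition is elementwise: (A+B)[i][j] = A[i][j] + B[i][j].
  (A+B)[0][0] = (-4) + (-10) = -14
  (A+B)[0][1] = (1) + (-9) = -8
  (A+B)[1][0] = (2) + (-7) = -5
  (A+B)[1][1] = (-2) + (-8) = -10
A + B =
[      -14        -8 ]
[       -5       -10 ]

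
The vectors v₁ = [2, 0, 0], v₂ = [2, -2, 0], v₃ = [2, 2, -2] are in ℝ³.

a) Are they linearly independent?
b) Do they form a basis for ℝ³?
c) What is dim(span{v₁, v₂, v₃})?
Yes independent, yes basis, dim = 3

Stack v₁, v₂, v₃ as rows of a 3×3 matrix.
[[2, 0, 0]; [2, -2, 0]; [2, 2, -2]] is already lower triangular with nonzero diagonal entries (2, -2, -2), so its determinant is the product of the diagonal entries, det = (2)·(-2)·(-2) = 8 ≠ 0, and the rows are linearly independent.
Three linearly independent vectors in ℝ³ form a basis for ℝ³, so dim(span{v₁,v₂,v₃}) = 3.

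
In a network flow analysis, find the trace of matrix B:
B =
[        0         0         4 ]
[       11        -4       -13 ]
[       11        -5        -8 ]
tr(B) = 0 - 4 - 8 = -12

The trace of a square matrix is the sum of its diagonal entries.
Diagonal entries of B: B[0][0] = 0, B[1][1] = -4, B[2][2] = -8.
tr(B) = 0 - 4 - 8 = -12.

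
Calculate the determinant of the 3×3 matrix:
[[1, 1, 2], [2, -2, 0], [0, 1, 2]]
-4

Expansion along first row:
det = 1·det([[-2,0],[1,2]]) - 1·det([[2,0],[0,2]]) + 2·det([[2,-2],[0,1]])
    = 1·(-2·2 - 0·1) - 1·(2·2 - 0·0) + 2·(2·1 - -2·0)
    = 1·-4 - 1·4 + 2·2
    = -4 + -4 + 4 = -4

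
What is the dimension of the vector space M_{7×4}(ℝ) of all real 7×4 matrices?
Dimension = 28

A real 7×4 matrix is determined by its 7·4 = 28 independent entries.
A standard basis is {E_ij : 1 ≤ i ≤ 7, 1 ≤ j ≤ 4}, where E_ij has a 1 in position (i, j) and 0 elsewhere — there are 28 such matrices, and they are linearly independent and span M_{7×4}(ℝ).
Therefore dim(M_{7×4}(ℝ)) = 28.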